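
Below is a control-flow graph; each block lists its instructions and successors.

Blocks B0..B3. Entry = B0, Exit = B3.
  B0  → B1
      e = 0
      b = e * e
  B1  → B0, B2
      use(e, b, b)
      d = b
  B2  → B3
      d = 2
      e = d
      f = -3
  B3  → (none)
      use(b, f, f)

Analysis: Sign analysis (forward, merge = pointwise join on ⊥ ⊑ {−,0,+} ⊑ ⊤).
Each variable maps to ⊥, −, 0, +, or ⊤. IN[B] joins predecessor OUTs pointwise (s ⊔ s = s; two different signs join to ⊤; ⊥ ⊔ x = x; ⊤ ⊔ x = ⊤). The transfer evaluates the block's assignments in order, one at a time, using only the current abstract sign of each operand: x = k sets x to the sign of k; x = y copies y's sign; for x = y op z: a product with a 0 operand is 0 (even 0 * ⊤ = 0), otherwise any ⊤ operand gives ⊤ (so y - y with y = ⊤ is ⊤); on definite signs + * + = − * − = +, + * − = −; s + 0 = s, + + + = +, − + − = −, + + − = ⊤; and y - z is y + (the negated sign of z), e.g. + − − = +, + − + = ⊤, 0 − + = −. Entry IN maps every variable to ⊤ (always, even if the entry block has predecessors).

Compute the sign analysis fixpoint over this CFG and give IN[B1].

Converged values:
  B0:   IN=(all ⊤)   OUT={b:0, e:0; rest ⊤}
  B1:   IN={b:0, e:0; rest ⊤}   OUT={b:0, d:0, e:0; rest ⊤}
  B2:   IN={b:0, d:0, e:0; rest ⊤}   OUT={b:0, d:+, e:+, f:-; rest ⊤}
  B3:   IN={b:0, d:+, e:+, f:-; rest ⊤}   OUT={b:0, d:+, e:+, f:-; rest ⊤}

Merge at B1: IN[B1] = OUT[B0] = {a: ⊤, b: 0, c: ⊤, d: ⊤, e: 0, f: ⊤}

Answer: {a: ⊤, b: 0, c: ⊤, d: ⊤, e: 0, f: ⊤}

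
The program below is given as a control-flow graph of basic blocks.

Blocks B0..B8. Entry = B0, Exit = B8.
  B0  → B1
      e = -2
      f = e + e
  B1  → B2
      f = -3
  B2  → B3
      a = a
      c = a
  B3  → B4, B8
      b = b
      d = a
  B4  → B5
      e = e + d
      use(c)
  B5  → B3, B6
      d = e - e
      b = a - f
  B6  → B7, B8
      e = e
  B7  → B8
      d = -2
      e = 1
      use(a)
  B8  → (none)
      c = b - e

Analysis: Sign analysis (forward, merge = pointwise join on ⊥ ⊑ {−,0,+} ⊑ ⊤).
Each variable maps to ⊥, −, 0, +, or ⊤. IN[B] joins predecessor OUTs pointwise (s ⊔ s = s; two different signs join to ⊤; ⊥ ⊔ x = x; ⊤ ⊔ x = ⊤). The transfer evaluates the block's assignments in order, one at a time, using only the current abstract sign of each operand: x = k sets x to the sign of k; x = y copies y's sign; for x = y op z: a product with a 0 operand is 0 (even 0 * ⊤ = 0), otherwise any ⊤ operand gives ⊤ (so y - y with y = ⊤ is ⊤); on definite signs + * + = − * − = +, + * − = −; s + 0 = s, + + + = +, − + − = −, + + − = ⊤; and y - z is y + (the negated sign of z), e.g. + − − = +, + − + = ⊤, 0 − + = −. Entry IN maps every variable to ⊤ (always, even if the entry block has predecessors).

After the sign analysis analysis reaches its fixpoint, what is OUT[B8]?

Fixpoint table:
  B0: | IN=(all ⊤) | OUT={e:-, f:-; rest ⊤}
  B1: | IN={e:-, f:-; rest ⊤} | OUT={e:-, f:-; rest ⊤}
  B2: | IN={e:-, f:-; rest ⊤} | OUT={e:-, f:-; rest ⊤}
  B3: | IN={f:-; rest ⊤} | OUT={f:-; rest ⊤}
  B4: | IN={f:-; rest ⊤} | OUT={f:-; rest ⊤}
  B5: | IN={f:-; rest ⊤} | OUT={f:-; rest ⊤}
  B6: | IN={f:-; rest ⊤} | OUT={f:-; rest ⊤}
  B7: | IN={f:-; rest ⊤} | OUT={d:-, e:+, f:-; rest ⊤}
  B8: | IN={f:-; rest ⊤} | OUT={f:-; rest ⊤}

Merge at B8: IN[B8] = OUT[B3] ⊔ OUT[B6] ⊔ OUT[B7] = {a: ⊤, b: ⊤, c: ⊤, d: ⊤, e: ⊤, f: -}
Applying B8's transfer function to that IN value gives OUT[B8] (row B8 above).

Answer: {a: ⊤, b: ⊤, c: ⊤, d: ⊤, e: ⊤, f: -}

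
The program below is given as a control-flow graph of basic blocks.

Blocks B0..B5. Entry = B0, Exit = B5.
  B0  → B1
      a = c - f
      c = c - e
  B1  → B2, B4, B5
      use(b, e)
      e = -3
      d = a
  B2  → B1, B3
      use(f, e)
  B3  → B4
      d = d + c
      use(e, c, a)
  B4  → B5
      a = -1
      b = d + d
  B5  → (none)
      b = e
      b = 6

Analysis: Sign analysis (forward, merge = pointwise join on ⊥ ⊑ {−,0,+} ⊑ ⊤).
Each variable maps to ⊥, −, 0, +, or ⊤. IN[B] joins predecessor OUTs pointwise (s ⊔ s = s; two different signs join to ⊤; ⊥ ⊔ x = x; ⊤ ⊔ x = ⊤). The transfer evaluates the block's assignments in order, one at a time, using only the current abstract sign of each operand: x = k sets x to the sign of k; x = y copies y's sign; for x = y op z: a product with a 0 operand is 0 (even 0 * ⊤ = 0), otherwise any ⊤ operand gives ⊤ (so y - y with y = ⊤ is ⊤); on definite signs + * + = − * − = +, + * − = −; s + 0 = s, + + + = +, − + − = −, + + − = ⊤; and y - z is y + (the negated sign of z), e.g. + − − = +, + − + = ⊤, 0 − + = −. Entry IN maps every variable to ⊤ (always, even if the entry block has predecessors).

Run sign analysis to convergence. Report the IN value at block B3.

Answer: {a: ⊤, b: ⊤, c: ⊤, d: ⊤, e: -, f: ⊤}

Derivation:
Per-block solution:
  B0:  IN=(all ⊤)  OUT=(all ⊤)
  B1:  IN=(all ⊤)  OUT={e:-; rest ⊤}
  B2:  IN={e:-; rest ⊤}  OUT={e:-; rest ⊤}
  B3:  IN={e:-; rest ⊤}  OUT={e:-; rest ⊤}
  B4:  IN={e:-; rest ⊤}  OUT={a:-, e:-; rest ⊤}
  B5:  IN={e:-; rest ⊤}  OUT={b:+, e:-; rest ⊤}

Merge at B3: IN[B3] = OUT[B2] = {a: ⊤, b: ⊤, c: ⊤, d: ⊤, e: -, f: ⊤}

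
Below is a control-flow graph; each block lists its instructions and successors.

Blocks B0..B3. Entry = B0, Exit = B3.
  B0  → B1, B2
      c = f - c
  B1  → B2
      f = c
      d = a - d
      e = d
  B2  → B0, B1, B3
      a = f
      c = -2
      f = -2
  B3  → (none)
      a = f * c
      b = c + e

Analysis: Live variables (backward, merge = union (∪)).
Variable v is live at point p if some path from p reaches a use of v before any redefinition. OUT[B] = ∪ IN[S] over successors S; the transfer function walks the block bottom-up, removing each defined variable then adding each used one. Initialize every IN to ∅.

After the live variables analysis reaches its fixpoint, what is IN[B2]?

Answer: {d, e, f}

Trace:
Converged values:
  B0:  IN={a, c, d, e, f}  OUT={a, c, d, e, f}
  B1:  IN={a, c, d}  OUT={d, e, f}
  B2:  IN={d, e, f}  OUT={a, c, d, e, f}
  B3:  IN={c, e, f}  OUT={}

Merge at B2: OUT[B2] = IN[B0] ⊔ IN[B1] ⊔ IN[B3] = {a, c, d, e, f}
Applying B2's transfer function to that OUT value gives IN[B2] (row B2 above).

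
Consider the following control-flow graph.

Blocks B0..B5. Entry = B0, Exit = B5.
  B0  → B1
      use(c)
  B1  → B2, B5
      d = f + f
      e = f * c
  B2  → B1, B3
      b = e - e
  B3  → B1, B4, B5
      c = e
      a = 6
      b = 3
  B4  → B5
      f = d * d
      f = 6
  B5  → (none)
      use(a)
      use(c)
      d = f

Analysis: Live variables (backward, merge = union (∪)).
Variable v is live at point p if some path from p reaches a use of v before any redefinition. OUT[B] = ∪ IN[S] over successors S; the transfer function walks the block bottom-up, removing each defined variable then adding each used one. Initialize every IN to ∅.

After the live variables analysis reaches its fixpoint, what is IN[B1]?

Converged values:
  B0:   IN={a, c, f}   OUT={a, c, f}
  B1:   IN={a, c, f}   OUT={a, c, d, e, f}
  B2:   IN={a, c, d, e, f}   OUT={a, c, d, e, f}
  B3:   IN={d, e, f}   OUT={a, c, d, f}
  B4:   IN={a, c, d}   OUT={a, c, f}
  B5:   IN={a, c, f}   OUT={}

Merge at B1: OUT[B1] = IN[B2] ⊔ IN[B5] = {a, c, d, e, f}
Applying B1's transfer function to that OUT value gives IN[B1] (row B1 above).

Answer: {a, c, f}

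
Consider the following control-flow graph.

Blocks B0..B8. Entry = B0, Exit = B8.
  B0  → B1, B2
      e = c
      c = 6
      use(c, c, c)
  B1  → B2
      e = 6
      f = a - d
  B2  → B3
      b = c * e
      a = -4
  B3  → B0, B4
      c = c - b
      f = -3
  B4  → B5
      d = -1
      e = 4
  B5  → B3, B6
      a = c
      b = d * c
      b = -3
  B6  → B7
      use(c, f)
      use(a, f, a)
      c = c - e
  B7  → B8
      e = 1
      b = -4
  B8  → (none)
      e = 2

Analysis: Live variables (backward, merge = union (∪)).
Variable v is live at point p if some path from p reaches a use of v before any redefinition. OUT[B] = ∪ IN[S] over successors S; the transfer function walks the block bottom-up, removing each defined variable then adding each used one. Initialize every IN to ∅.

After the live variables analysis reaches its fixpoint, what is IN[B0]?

Answer: {a, c, d}

Working:
Per-block solution:
  B0:  IN={a, c, d}  OUT={a, c, d, e}
  B1:  IN={a, c, d}  OUT={c, d, e}
  B2:  IN={c, d, e}  OUT={a, b, c, d}
  B3:  IN={a, b, c, d}  OUT={a, c, d, f}
  B4:  IN={c, f}  OUT={c, d, e, f}
  B5:  IN={c, d, e, f}  OUT={a, b, c, d, e, f}
  B6:  IN={a, c, e, f}  OUT={}
  B7:  IN={}  OUT={}
  B8:  IN={}  OUT={}

Merge at B0: OUT[B0] = IN[B1] ⊔ IN[B2] = {a, c, d, e}
Applying B0's transfer function to that OUT value gives IN[B0] (row B0 above).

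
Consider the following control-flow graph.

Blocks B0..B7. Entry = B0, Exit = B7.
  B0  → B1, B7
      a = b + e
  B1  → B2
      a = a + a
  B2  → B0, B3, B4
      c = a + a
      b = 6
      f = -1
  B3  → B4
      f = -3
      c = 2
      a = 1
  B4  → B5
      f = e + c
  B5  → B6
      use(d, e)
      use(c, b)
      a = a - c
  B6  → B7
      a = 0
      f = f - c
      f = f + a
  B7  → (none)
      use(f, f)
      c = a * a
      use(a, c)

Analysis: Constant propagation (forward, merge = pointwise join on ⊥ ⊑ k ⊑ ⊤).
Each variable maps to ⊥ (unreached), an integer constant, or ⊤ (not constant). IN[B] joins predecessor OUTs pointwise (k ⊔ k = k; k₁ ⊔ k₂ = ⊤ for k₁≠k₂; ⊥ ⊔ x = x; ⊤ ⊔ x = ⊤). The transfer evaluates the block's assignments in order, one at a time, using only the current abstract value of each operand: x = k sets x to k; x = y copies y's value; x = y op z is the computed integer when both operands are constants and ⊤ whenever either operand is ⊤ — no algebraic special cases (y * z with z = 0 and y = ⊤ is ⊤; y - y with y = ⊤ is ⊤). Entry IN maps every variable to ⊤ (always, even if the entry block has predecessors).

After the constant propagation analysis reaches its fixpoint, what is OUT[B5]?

Converged values:
  B0: | IN=(all ⊤) | OUT=(all ⊤)
  B1: | IN=(all ⊤) | OUT=(all ⊤)
  B2: | IN=(all ⊤) | OUT={b:6, f:-1; rest ⊤}
  B3: | IN={b:6, f:-1; rest ⊤} | OUT={a:1, b:6, c:2, f:-3; rest ⊤}
  B4: | IN={b:6; rest ⊤} | OUT={b:6; rest ⊤}
  B5: | IN={b:6; rest ⊤} | OUT={b:6; rest ⊤}
  B6: | IN={b:6; rest ⊤} | OUT={a:0, b:6; rest ⊤}
  B7: | IN=(all ⊤) | OUT=(all ⊤)

Merge at B5: IN[B5] = OUT[B4] = {a: ⊤, b: 6, c: ⊤, d: ⊤, e: ⊤, f: ⊤}
Applying B5's transfer function to that IN value gives OUT[B5] (row B5 above).

Answer: {a: ⊤, b: 6, c: ⊤, d: ⊤, e: ⊤, f: ⊤}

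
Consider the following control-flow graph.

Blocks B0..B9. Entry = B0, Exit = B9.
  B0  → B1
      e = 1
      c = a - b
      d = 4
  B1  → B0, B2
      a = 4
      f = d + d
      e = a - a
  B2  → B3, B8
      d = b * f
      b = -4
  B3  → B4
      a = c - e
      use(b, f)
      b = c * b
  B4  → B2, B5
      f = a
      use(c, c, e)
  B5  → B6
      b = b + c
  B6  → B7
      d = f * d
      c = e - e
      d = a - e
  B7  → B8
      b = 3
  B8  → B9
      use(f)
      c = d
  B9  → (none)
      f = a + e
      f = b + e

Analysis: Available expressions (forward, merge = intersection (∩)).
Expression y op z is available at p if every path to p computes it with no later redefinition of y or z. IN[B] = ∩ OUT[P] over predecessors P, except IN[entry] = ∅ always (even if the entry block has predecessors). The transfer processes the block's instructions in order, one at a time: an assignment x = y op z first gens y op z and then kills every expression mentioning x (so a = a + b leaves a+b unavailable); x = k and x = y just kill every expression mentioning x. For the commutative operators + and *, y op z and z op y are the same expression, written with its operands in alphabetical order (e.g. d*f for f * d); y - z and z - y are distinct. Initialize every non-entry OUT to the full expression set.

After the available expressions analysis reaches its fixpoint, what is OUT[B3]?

Answer: {c-e}

Trace:
Per-block solution:
  B0:   IN={}   OUT={a-b}
  B1:   IN={a-b}   OUT={a-a, d+d}
  B2:   IN={}   OUT={}
  B3:   IN={}   OUT={c-e}
  B4:   IN={c-e}   OUT={c-e}
  B5:   IN={c-e}   OUT={c-e}
  B6:   IN={c-e}   OUT={a-e, e-e}
  B7:   IN={a-e, e-e}   OUT={a-e, e-e}
  B8:   IN={}   OUT={}
  B9:   IN={}   OUT={a+e, b+e}

Merge at B3: IN[B3] = OUT[B2] = {}
Applying B3's transfer function to that IN value gives OUT[B3] (row B3 above).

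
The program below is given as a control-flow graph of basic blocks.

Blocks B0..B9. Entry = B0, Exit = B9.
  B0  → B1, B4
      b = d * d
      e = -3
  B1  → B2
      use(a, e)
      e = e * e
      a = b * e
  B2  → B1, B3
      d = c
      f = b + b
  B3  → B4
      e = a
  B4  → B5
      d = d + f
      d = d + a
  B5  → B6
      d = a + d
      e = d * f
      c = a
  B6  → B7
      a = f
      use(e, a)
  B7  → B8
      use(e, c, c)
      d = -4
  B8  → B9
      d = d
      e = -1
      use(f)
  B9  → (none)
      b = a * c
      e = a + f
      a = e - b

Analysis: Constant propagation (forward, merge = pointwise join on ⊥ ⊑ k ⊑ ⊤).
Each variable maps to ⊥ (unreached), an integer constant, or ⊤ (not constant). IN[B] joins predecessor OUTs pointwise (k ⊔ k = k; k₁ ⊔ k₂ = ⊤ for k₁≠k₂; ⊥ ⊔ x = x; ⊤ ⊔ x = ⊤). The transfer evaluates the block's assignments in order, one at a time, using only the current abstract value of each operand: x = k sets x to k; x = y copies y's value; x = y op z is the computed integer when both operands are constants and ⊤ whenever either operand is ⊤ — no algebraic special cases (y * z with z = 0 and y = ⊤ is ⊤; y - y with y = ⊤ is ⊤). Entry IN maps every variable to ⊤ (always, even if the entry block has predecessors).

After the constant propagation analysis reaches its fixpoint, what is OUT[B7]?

Answer: {a: ⊤, b: ⊤, c: ⊤, d: -4, e: ⊤, f: ⊤}

Derivation:
Per-block solution:
  B0:  IN=(all ⊤)  OUT={e:-3; rest ⊤}
  B1:  IN=(all ⊤)  OUT=(all ⊤)
  B2:  IN=(all ⊤)  OUT=(all ⊤)
  B3:  IN=(all ⊤)  OUT=(all ⊤)
  B4:  IN=(all ⊤)  OUT=(all ⊤)
  B5:  IN=(all ⊤)  OUT=(all ⊤)
  B6:  IN=(all ⊤)  OUT=(all ⊤)
  B7:  IN=(all ⊤)  OUT={d:-4; rest ⊤}
  B8:  IN={d:-4; rest ⊤}  OUT={d:-4, e:-1; rest ⊤}
  B9:  IN={d:-4, e:-1; rest ⊤}  OUT={d:-4; rest ⊤}

Merge at B7: IN[B7] = OUT[B6] = {a: ⊤, b: ⊤, c: ⊤, d: ⊤, e: ⊤, f: ⊤}
Applying B7's transfer function to that IN value gives OUT[B7] (row B7 above).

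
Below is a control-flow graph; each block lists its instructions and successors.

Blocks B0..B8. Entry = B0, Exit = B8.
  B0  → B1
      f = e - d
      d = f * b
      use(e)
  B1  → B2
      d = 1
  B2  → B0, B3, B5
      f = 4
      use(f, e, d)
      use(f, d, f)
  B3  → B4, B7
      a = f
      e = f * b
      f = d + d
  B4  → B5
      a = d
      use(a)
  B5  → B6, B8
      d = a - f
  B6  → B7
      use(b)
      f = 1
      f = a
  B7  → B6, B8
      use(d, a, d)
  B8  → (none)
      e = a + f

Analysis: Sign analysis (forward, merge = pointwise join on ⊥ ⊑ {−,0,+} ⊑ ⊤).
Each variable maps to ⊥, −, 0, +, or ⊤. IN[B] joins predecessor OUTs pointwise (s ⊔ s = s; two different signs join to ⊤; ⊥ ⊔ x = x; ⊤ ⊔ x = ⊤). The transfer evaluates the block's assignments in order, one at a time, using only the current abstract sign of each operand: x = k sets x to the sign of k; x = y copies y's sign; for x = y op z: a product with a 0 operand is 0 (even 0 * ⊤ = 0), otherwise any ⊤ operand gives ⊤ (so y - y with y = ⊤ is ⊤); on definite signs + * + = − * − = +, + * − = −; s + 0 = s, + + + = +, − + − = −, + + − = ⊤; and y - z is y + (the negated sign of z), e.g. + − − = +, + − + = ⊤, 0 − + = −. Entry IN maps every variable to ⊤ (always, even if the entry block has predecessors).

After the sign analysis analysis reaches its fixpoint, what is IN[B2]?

Fixpoint table:
  B0: | IN=(all ⊤) | OUT=(all ⊤)
  B1: | IN=(all ⊤) | OUT={d:+; rest ⊤}
  B2: | IN={d:+; rest ⊤} | OUT={d:+, f:+; rest ⊤}
  B3: | IN={d:+, f:+; rest ⊤} | OUT={a:+, d:+, f:+; rest ⊤}
  B4: | IN={a:+, d:+, f:+; rest ⊤} | OUT={a:+, d:+, f:+; rest ⊤}
  B5: | IN={d:+, f:+; rest ⊤} | OUT={f:+; rest ⊤}
  B6: | IN=(all ⊤) | OUT=(all ⊤)
  B7: | IN=(all ⊤) | OUT=(all ⊤)
  B8: | IN=(all ⊤) | OUT=(all ⊤)

Merge at B2: IN[B2] = OUT[B1] = {a: ⊤, b: ⊤, c: ⊤, d: +, e: ⊤, f: ⊤}

Answer: {a: ⊤, b: ⊤, c: ⊤, d: +, e: ⊤, f: ⊤}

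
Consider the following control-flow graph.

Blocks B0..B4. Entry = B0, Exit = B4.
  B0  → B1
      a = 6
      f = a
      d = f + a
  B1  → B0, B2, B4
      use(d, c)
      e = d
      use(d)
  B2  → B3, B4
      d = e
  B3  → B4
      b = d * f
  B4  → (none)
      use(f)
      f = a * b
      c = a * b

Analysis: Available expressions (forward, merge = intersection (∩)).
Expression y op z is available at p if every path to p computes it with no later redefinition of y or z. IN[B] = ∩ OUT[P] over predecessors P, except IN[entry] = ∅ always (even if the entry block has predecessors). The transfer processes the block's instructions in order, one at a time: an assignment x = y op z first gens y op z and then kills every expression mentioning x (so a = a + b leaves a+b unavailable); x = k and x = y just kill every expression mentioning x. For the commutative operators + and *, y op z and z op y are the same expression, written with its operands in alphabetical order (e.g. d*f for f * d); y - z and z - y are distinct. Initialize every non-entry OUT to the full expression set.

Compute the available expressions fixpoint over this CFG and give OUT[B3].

Answer: {a+f, d*f}

Derivation:
Per-block solution:
  B0: | IN={} | OUT={a+f}
  B1: | IN={a+f} | OUT={a+f}
  B2: | IN={a+f} | OUT={a+f}
  B3: | IN={a+f} | OUT={a+f, d*f}
  B4: | IN={a+f} | OUT={a*b}

Merge at B3: IN[B3] = OUT[B2] = {a+f}
Applying B3's transfer function to that IN value gives OUT[B3] (row B3 above).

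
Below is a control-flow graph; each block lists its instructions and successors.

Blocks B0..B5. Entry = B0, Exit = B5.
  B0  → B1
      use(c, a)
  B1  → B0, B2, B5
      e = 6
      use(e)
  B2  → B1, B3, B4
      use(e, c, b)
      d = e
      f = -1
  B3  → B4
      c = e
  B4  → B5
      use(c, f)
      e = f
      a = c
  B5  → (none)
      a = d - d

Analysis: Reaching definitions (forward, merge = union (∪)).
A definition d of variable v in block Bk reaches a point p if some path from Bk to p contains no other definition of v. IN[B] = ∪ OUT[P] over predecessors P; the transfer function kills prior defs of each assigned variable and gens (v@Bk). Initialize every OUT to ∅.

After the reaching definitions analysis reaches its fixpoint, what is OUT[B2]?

Answer: {d@B2, e@B1, f@B2}

Trace:
Converged values:
  B0:   IN={d@B2, e@B1, f@B2}   OUT={d@B2, e@B1, f@B2}
  B1:   IN={d@B2, e@B1, f@B2}   OUT={d@B2, e@B1, f@B2}
  B2:   IN={d@B2, e@B1, f@B2}   OUT={d@B2, e@B1, f@B2}
  B3:   IN={d@B2, e@B1, f@B2}   OUT={c@B3, d@B2, e@B1, f@B2}
  B4:   IN={c@B3, d@B2, e@B1, f@B2}   OUT={a@B4, c@B3, d@B2, e@B4, f@B2}
  B5:   IN={a@B4, c@B3, d@B2, e@B1, e@B4, f@B2}   OUT={a@B5, c@B3, d@B2, e@B1, e@B4, f@B2}

Merge at B2: IN[B2] = OUT[B1] = {d@B2, e@B1, f@B2}
Applying B2's transfer function to that IN value gives OUT[B2] (row B2 above).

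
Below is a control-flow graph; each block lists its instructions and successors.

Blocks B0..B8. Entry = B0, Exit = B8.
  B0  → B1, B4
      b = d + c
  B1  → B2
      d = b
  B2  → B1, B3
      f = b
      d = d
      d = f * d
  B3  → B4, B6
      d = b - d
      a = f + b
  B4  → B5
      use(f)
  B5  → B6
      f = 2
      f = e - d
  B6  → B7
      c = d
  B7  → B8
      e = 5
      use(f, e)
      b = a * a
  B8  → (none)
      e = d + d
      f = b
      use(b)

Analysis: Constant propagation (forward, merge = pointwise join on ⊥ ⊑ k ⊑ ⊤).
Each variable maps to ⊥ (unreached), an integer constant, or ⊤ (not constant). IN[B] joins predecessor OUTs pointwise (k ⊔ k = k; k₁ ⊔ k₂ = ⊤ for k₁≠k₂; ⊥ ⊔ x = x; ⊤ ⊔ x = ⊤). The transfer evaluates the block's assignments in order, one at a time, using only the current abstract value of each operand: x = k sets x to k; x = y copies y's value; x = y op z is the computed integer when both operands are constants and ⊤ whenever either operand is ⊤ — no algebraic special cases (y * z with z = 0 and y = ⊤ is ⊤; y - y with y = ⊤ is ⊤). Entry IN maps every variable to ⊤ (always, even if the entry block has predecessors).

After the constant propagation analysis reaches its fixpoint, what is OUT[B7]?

Answer: {a: ⊤, b: ⊤, c: ⊤, d: ⊤, e: 5, f: ⊤}

Working:
Converged values:
  B0: | IN=(all ⊤) | OUT=(all ⊤)
  B1: | IN=(all ⊤) | OUT=(all ⊤)
  B2: | IN=(all ⊤) | OUT=(all ⊤)
  B3: | IN=(all ⊤) | OUT=(all ⊤)
  B4: | IN=(all ⊤) | OUT=(all ⊤)
  B5: | IN=(all ⊤) | OUT=(all ⊤)
  B6: | IN=(all ⊤) | OUT=(all ⊤)
  B7: | IN=(all ⊤) | OUT={e:5; rest ⊤}
  B8: | IN={e:5; rest ⊤} | OUT=(all ⊤)

Merge at B7: IN[B7] = OUT[B6] = {a: ⊤, b: ⊤, c: ⊤, d: ⊤, e: ⊤, f: ⊤}
Applying B7's transfer function to that IN value gives OUT[B7] (row B7 above).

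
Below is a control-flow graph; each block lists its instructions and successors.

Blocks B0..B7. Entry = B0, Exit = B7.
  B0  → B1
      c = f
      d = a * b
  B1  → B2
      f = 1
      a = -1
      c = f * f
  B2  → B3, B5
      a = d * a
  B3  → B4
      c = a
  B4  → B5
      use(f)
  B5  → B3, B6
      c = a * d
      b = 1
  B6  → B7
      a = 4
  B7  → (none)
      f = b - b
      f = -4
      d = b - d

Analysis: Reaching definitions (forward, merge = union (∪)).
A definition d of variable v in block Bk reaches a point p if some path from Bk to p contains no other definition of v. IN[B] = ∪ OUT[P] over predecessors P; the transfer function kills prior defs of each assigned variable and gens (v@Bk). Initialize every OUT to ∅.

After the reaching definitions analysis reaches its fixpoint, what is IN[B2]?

Converged values:
  B0:   IN={}   OUT={c@B0, d@B0}
  B1:   IN={c@B0, d@B0}   OUT={a@B1, c@B1, d@B0, f@B1}
  B2:   IN={a@B1, c@B1, d@B0, f@B1}   OUT={a@B2, c@B1, d@B0, f@B1}
  B3:   IN={a@B2, b@B5, c@B1, c@B5, d@B0, f@B1}   OUT={a@B2, b@B5, c@B3, d@B0, f@B1}
  B4:   IN={a@B2, b@B5, c@B3, d@B0, f@B1}   OUT={a@B2, b@B5, c@B3, d@B0, f@B1}
  B5:   IN={a@B2, b@B5, c@B1, c@B3, d@B0, f@B1}   OUT={a@B2, b@B5, c@B5, d@B0, f@B1}
  B6:   IN={a@B2, b@B5, c@B5, d@B0, f@B1}   OUT={a@B6, b@B5, c@B5, d@B0, f@B1}
  B7:   IN={a@B6, b@B5, c@B5, d@B0, f@B1}   OUT={a@B6, b@B5, c@B5, d@B7, f@B7}

Merge at B2: IN[B2] = OUT[B1] = {a@B1, c@B1, d@B0, f@B1}

Answer: {a@B1, c@B1, d@B0, f@B1}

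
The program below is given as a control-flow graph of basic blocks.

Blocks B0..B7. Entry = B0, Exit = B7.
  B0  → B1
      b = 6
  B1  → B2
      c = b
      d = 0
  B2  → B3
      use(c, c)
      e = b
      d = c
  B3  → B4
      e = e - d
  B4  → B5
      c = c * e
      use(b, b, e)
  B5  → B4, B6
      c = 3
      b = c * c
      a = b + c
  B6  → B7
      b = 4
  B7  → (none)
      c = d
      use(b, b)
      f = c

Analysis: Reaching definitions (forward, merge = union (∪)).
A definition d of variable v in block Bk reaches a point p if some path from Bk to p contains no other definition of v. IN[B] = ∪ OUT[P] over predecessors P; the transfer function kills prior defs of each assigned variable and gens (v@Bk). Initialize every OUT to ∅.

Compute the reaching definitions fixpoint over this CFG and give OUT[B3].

Answer: {b@B0, c@B1, d@B2, e@B3}

Trace:
Converged values:
  B0:  IN={}  OUT={b@B0}
  B1:  IN={b@B0}  OUT={b@B0, c@B1, d@B1}
  B2:  IN={b@B0, c@B1, d@B1}  OUT={b@B0, c@B1, d@B2, e@B2}
  B3:  IN={b@B0, c@B1, d@B2, e@B2}  OUT={b@B0, c@B1, d@B2, e@B3}
  B4:  IN={a@B5, b@B0, b@B5, c@B1, c@B5, d@B2, e@B3}  OUT={a@B5, b@B0, b@B5, c@B4, d@B2, e@B3}
  B5:  IN={a@B5, b@B0, b@B5, c@B4, d@B2, e@B3}  OUT={a@B5, b@B5, c@B5, d@B2, e@B3}
  B6:  IN={a@B5, b@B5, c@B5, d@B2, e@B3}  OUT={a@B5, b@B6, c@B5, d@B2, e@B3}
  B7:  IN={a@B5, b@B6, c@B5, d@B2, e@B3}  OUT={a@B5, b@B6, c@B7, d@B2, e@B3, f@B7}

Merge at B3: IN[B3] = OUT[B2] = {b@B0, c@B1, d@B2, e@B2}
Applying B3's transfer function to that IN value gives OUT[B3] (row B3 above).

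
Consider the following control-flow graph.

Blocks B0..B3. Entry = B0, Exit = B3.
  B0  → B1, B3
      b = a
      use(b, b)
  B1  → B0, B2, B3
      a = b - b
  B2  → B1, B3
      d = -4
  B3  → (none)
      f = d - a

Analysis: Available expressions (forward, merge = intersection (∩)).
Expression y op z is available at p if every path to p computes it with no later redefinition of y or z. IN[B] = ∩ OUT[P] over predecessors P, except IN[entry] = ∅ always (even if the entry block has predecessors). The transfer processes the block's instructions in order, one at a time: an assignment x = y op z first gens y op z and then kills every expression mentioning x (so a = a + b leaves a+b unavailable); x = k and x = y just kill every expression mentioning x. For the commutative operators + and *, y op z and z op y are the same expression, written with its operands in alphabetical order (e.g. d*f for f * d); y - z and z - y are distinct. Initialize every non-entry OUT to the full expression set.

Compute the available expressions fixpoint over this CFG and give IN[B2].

Per-block solution:
  B0:  IN={}  OUT={}
  B1:  IN={}  OUT={b-b}
  B2:  IN={b-b}  OUT={b-b}
  B3:  IN={}  OUT={d-a}

Merge at B2: IN[B2] = OUT[B1] = {b-b}

Answer: {b-b}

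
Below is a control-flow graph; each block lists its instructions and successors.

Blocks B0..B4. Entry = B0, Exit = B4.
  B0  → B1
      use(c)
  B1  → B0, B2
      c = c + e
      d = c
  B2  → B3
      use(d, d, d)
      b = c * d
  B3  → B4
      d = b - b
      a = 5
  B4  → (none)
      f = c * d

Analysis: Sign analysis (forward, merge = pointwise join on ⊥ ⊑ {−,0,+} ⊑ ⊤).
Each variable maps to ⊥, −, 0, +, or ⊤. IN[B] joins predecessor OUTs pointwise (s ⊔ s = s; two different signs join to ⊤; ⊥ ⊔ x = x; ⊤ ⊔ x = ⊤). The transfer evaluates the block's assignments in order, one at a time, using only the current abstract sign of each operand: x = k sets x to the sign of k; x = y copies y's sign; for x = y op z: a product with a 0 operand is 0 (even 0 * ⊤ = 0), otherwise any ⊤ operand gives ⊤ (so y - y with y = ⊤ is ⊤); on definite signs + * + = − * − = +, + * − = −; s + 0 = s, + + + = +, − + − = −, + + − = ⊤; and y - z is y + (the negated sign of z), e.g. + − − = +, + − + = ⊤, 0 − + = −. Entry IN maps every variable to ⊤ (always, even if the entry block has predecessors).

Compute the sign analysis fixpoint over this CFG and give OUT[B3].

Per-block solution:
  B0:   IN=(all ⊤)   OUT=(all ⊤)
  B1:   IN=(all ⊤)   OUT=(all ⊤)
  B2:   IN=(all ⊤)   OUT=(all ⊤)
  B3:   IN=(all ⊤)   OUT={a:+; rest ⊤}
  B4:   IN={a:+; rest ⊤}   OUT={a:+; rest ⊤}

Merge at B3: IN[B3] = OUT[B2] = {a: ⊤, b: ⊤, c: ⊤, d: ⊤, e: ⊤, f: ⊤}
Applying B3's transfer function to that IN value gives OUT[B3] (row B3 above).

Answer: {a: +, b: ⊤, c: ⊤, d: ⊤, e: ⊤, f: ⊤}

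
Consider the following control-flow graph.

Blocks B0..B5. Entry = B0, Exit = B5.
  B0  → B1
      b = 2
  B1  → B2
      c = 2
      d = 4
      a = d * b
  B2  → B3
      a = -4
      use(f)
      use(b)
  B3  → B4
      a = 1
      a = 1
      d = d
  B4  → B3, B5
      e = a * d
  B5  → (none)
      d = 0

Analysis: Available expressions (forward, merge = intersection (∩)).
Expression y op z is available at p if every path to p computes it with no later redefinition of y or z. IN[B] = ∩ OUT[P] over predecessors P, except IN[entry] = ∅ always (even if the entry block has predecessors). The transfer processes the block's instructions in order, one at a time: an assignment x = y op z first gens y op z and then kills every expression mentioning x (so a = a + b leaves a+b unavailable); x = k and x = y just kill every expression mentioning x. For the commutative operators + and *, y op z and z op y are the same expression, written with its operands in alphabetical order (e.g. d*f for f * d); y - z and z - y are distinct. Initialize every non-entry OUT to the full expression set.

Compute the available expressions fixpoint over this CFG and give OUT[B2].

Converged values:
  B0:   IN={}   OUT={}
  B1:   IN={}   OUT={b*d}
  B2:   IN={b*d}   OUT={b*d}
  B3:   IN={}   OUT={}
  B4:   IN={}   OUT={a*d}
  B5:   IN={a*d}   OUT={}

Merge at B2: IN[B2] = OUT[B1] = {b*d}
Applying B2's transfer function to that IN value gives OUT[B2] (row B2 above).

Answer: {b*d}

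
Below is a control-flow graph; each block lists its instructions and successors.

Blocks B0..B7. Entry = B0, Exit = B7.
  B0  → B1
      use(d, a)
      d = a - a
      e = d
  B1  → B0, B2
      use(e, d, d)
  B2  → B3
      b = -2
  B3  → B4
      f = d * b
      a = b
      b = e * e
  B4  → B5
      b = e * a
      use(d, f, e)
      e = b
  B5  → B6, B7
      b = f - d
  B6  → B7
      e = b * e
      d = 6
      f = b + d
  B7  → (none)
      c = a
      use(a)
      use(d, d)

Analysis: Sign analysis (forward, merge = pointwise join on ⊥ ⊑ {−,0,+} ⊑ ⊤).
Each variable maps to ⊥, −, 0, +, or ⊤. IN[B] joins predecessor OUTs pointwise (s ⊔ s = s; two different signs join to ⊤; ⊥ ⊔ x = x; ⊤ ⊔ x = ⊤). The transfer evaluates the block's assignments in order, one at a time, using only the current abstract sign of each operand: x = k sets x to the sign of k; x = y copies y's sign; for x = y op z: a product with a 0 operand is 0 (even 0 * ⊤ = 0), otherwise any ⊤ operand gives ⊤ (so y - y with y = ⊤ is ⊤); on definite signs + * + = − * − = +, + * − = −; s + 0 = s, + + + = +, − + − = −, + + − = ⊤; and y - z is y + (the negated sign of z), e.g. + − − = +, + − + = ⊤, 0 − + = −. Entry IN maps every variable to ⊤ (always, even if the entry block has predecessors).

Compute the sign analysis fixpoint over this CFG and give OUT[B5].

Answer: {a: -, b: ⊤, c: ⊤, d: ⊤, e: ⊤, f: ⊤}

Derivation:
Fixpoint table:
  B0:   IN=(all ⊤)   OUT=(all ⊤)
  B1:   IN=(all ⊤)   OUT=(all ⊤)
  B2:   IN=(all ⊤)   OUT={b:-; rest ⊤}
  B3:   IN={b:-; rest ⊤}   OUT={a:-; rest ⊤}
  B4:   IN={a:-; rest ⊤}   OUT={a:-; rest ⊤}
  B5:   IN={a:-; rest ⊤}   OUT={a:-; rest ⊤}
  B6:   IN={a:-; rest ⊤}   OUT={a:-, d:+; rest ⊤}
  B7:   IN={a:-; rest ⊤}   OUT={a:-, c:-; rest ⊤}

Merge at B5: IN[B5] = OUT[B4] = {a: -, b: ⊤, c: ⊤, d: ⊤, e: ⊤, f: ⊤}
Applying B5's transfer function to that IN value gives OUT[B5] (row B5 above).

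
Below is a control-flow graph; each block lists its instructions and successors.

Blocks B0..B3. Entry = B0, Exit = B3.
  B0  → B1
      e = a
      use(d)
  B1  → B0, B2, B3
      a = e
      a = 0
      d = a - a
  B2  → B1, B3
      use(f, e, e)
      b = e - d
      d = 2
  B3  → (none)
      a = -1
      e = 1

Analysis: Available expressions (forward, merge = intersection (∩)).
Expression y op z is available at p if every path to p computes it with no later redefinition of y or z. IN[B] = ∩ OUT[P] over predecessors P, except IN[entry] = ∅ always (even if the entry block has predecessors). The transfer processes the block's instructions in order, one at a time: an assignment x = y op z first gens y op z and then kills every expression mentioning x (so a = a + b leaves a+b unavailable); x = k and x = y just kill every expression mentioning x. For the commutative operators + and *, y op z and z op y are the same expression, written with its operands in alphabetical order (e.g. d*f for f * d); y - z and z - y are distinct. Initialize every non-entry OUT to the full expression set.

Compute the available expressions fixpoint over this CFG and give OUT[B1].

Fixpoint table:
  B0: | IN={} | OUT={}
  B1: | IN={} | OUT={a-a}
  B2: | IN={a-a} | OUT={a-a}
  B3: | IN={a-a} | OUT={}

Merge at B1: IN[B1] = OUT[B0] ∩ OUT[B2] = {}
Applying B1's transfer function to that IN value gives OUT[B1] (row B1 above).

Answer: {a-a}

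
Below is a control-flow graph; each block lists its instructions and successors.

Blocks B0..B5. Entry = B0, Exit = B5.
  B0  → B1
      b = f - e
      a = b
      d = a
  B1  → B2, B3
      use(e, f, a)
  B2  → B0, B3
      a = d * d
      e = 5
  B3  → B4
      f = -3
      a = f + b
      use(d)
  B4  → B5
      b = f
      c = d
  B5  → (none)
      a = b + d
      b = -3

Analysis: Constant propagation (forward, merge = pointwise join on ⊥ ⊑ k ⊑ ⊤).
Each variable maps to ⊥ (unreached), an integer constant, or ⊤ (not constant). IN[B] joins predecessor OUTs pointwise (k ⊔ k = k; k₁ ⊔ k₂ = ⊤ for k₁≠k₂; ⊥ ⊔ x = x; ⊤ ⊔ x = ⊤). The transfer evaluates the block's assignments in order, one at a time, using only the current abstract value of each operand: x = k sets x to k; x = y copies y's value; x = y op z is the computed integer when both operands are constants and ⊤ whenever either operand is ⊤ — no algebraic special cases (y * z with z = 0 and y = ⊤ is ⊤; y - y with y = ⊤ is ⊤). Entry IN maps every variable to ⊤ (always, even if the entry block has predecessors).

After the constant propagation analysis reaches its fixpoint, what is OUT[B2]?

Answer: {a: ⊤, b: ⊤, c: ⊤, d: ⊤, e: 5, f: ⊤}

Trace:
Fixpoint table:
  B0:   IN=(all ⊤)   OUT=(all ⊤)
  B1:   IN=(all ⊤)   OUT=(all ⊤)
  B2:   IN=(all ⊤)   OUT={e:5; rest ⊤}
  B3:   IN=(all ⊤)   OUT={f:-3; rest ⊤}
  B4:   IN={f:-3; rest ⊤}   OUT={b:-3, f:-3; rest ⊤}
  B5:   IN={b:-3, f:-3; rest ⊤}   OUT={b:-3, f:-3; rest ⊤}

Merge at B2: IN[B2] = OUT[B1] = {a: ⊤, b: ⊤, c: ⊤, d: ⊤, e: ⊤, f: ⊤}
Applying B2's transfer function to that IN value gives OUT[B2] (row B2 above).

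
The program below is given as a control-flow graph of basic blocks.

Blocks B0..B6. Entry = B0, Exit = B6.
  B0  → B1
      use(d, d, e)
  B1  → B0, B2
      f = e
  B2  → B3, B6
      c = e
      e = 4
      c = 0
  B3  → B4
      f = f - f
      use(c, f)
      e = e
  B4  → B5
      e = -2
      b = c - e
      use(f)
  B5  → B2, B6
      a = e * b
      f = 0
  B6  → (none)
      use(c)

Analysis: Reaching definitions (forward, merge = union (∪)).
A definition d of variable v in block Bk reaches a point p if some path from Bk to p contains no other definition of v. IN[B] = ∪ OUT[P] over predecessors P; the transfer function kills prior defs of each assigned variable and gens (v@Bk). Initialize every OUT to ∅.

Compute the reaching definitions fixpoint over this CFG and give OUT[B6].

Answer: {a@B5, b@B4, c@B2, e@B2, e@B4, f@B1, f@B5}

Working:
Converged values:
  B0:   IN={f@B1}   OUT={f@B1}
  B1:   IN={f@B1}   OUT={f@B1}
  B2:   IN={a@B5, b@B4, c@B2, e@B4, f@B1, f@B5}   OUT={a@B5, b@B4, c@B2, e@B2, f@B1, f@B5}
  B3:   IN={a@B5, b@B4, c@B2, e@B2, f@B1, f@B5}   OUT={a@B5, b@B4, c@B2, e@B3, f@B3}
  B4:   IN={a@B5, b@B4, c@B2, e@B3, f@B3}   OUT={a@B5, b@B4, c@B2, e@B4, f@B3}
  B5:   IN={a@B5, b@B4, c@B2, e@B4, f@B3}   OUT={a@B5, b@B4, c@B2, e@B4, f@B5}
  B6:   IN={a@B5, b@B4, c@B2, e@B2, e@B4, f@B1, f@B5}   OUT={a@B5, b@B4, c@B2, e@B2, e@B4, f@B1, f@B5}

Merge at B6: IN[B6] = OUT[B2] ⊔ OUT[B5] = {a@B5, b@B4, c@B2, e@B2, e@B4, f@B1, f@B5}
Applying B6's transfer function to that IN value gives OUT[B6] (row B6 above).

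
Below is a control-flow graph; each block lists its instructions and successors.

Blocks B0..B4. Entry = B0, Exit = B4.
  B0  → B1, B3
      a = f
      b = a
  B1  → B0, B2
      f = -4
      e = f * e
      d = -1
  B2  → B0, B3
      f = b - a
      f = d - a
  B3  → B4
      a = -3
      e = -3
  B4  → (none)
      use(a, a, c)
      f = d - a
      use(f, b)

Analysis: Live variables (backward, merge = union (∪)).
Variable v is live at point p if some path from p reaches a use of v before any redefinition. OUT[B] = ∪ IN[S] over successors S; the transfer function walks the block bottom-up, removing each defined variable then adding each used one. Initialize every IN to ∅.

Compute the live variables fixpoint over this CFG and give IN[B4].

Answer: {a, b, c, d}

Working:
Per-block solution:
  B0:   IN={c, d, e, f}   OUT={a, b, c, d, e}
  B1:   IN={a, b, c, e}   OUT={a, b, c, d, e, f}
  B2:   IN={a, b, c, d, e}   OUT={b, c, d, e, f}
  B3:   IN={b, c, d}   OUT={a, b, c, d}
  B4:   IN={a, b, c, d}   OUT={}

B4 is the boundary node: OUT[B4] = {}
Applying B4's transfer function to that OUT value gives IN[B4] (row B4 above).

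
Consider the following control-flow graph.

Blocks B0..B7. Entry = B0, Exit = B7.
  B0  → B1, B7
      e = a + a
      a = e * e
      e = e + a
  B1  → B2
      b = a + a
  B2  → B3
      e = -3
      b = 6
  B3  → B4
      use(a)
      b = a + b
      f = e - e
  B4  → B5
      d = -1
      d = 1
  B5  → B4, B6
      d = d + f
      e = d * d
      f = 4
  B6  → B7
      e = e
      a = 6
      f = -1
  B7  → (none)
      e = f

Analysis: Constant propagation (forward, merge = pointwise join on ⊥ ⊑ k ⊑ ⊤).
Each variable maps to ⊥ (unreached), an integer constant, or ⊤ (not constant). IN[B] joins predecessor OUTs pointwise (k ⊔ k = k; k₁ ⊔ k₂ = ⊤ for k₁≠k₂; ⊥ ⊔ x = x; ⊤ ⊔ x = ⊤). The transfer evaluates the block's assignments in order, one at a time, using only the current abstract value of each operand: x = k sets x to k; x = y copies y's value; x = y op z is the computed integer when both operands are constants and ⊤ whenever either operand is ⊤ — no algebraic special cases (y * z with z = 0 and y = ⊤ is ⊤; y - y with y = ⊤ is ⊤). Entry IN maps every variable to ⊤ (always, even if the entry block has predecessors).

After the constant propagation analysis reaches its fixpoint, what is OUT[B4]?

Answer: {a: ⊤, b: ⊤, c: ⊤, d: 1, e: ⊤, f: ⊤}

Working:
Per-block solution:
  B0:  IN=(all ⊤)  OUT=(all ⊤)
  B1:  IN=(all ⊤)  OUT=(all ⊤)
  B2:  IN=(all ⊤)  OUT={b:6, e:-3; rest ⊤}
  B3:  IN={b:6, e:-3; rest ⊤}  OUT={e:-3, f:0; rest ⊤}
  B4:  IN=(all ⊤)  OUT={d:1; rest ⊤}
  B5:  IN={d:1; rest ⊤}  OUT={f:4; rest ⊤}
  B6:  IN={f:4; rest ⊤}  OUT={a:6, f:-1; rest ⊤}
  B7:  IN=(all ⊤)  OUT=(all ⊤)

Merge at B4: IN[B4] = OUT[B3] ⊔ OUT[B5] = {a: ⊤, b: ⊤, c: ⊤, d: ⊤, e: ⊤, f: ⊤}
Applying B4's transfer function to that IN value gives OUT[B4] (row B4 above).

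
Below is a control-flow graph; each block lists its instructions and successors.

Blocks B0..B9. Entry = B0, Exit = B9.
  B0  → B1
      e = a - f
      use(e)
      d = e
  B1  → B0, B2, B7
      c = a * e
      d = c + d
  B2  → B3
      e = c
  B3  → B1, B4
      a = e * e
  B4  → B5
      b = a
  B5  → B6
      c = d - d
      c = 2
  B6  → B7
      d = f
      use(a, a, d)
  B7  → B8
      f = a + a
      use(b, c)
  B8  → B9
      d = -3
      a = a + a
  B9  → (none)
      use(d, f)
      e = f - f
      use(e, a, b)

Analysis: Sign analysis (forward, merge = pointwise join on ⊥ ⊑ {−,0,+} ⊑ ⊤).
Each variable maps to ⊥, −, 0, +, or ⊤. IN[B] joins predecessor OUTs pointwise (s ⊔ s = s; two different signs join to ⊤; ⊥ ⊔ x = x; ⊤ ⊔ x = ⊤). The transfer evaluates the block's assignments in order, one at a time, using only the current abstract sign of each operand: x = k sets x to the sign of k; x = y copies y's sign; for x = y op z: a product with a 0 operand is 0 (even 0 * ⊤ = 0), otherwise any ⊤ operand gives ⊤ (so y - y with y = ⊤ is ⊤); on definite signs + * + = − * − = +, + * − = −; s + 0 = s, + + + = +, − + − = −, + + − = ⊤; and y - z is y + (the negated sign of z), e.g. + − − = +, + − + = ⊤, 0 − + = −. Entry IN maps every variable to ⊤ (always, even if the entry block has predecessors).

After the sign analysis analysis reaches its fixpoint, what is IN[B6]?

Fixpoint table:
  B0:  IN=(all ⊤)  OUT=(all ⊤)
  B1:  IN=(all ⊤)  OUT=(all ⊤)
  B2:  IN=(all ⊤)  OUT=(all ⊤)
  B3:  IN=(all ⊤)  OUT=(all ⊤)
  B4:  IN=(all ⊤)  OUT=(all ⊤)
  B5:  IN=(all ⊤)  OUT={c:+; rest ⊤}
  B6:  IN={c:+; rest ⊤}  OUT={c:+; rest ⊤}
  B7:  IN=(all ⊤)  OUT=(all ⊤)
  B8:  IN=(all ⊤)  OUT={d:-; rest ⊤}
  B9:  IN={d:-; rest ⊤}  OUT={d:-; rest ⊤}

Merge at B6: IN[B6] = OUT[B5] = {a: ⊤, b: ⊤, c: +, d: ⊤, e: ⊤, f: ⊤}

Answer: {a: ⊤, b: ⊤, c: +, d: ⊤, e: ⊤, f: ⊤}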